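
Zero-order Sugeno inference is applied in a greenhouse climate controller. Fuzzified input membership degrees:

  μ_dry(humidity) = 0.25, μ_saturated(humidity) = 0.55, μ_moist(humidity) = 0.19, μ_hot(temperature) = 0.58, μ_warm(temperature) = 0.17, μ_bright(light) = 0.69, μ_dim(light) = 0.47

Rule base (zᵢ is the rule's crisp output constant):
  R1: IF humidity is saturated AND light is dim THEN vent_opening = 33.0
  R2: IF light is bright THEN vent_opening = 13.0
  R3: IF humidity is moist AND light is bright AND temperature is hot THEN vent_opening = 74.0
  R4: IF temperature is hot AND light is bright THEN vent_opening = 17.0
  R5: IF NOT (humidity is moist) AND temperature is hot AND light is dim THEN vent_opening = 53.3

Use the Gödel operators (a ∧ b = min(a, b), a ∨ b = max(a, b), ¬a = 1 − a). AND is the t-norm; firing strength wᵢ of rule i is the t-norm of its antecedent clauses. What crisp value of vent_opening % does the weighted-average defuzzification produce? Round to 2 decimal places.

30.60

R1 (z=33.0): saturated=0.55, dim=0.47; AND[min(a, b)] → w = 0.47
R2 (z=13.0): bright=0.69 → w = 0.69
R3 (z=74.0): moist=0.19, bright=0.69, hot=0.58; AND[min(a, b)] → w = 0.19
R4 (z=17.0): hot=0.58, bright=0.69; AND[min(a, b)] → w = 0.58
R5 (z=53.3): ¬moist=1−0.19=0.81, hot=0.58, dim=0.47; AND[min(a, b)] → w = 0.47
Weighted average = (0.47·33.0 + 0.69·13.0 + 0.19·74.0 + 0.58·17.0 + 0.47·53.3) / (0.47 + 0.69 + 0.19 + 0.58 + 0.47)
  = 73.4510 / 2.4000 = 30.60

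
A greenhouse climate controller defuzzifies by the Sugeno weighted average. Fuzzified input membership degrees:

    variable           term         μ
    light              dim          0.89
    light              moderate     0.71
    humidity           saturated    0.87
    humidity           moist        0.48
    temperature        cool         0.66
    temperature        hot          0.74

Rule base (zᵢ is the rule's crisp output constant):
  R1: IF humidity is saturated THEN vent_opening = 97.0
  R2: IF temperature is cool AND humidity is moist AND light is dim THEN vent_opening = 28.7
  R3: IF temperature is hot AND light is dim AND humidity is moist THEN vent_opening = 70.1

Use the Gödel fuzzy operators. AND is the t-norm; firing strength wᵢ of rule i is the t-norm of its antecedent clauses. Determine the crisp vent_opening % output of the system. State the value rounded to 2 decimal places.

R1 (z=97.0): saturated=0.87 → w = 0.87
R2 (z=28.7): cool=0.66, moist=0.48, dim=0.89; AND[min(a, b)] → w = 0.48
R3 (z=70.1): hot=0.74, dim=0.89, moist=0.48; AND[min(a, b)] → w = 0.48
Weighted average = (0.87·97.0 + 0.48·28.7 + 0.48·70.1) / (0.87 + 0.48 + 0.48)
  = 131.8140 / 1.8300 = 72.03

72.03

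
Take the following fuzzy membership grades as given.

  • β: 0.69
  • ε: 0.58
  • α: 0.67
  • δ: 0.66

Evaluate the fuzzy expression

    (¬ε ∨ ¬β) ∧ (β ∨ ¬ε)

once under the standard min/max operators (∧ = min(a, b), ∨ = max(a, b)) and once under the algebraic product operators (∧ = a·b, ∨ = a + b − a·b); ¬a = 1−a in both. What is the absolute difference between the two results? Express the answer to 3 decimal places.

Under standard min/max:
  ¬ε = 1 − 0.58 = 0.42
  ¬β = 1 − 0.69 = 0.31
  ¬ε ∨ ¬β = max(a, b) on (0.42, 0.31) = 0.42
  ¬ε = 1 − 0.58 = 0.42
  β ∨ ¬ε = max(a, b) on (0.69, 0.42) = 0.69
  (¬ε ∨ ¬β) ∧ (β ∨ ¬ε) = min(a, b) on (0.42, 0.69) = 0.42
  → value = 0.4200
Under algebraic product:
  ¬ε = 1 − 0.5800 = 0.4200
  ¬β = 1 − 0.6900 = 0.3100
  ¬ε ∨ ¬β = a + b − a·b on (0.4200, 0.3100) = 0.5998
  ¬ε = 1 − 0.5800 = 0.4200
  β ∨ ¬ε = a + b − a·b on (0.6900, 0.4200) = 0.8202
  (¬ε ∨ ¬β) ∧ (β ∨ ¬ε) = a·b on (0.5998, 0.8202) = 0.4920
  → value = 0.4920
|0.4200 − 0.4920| = 0.072

0.072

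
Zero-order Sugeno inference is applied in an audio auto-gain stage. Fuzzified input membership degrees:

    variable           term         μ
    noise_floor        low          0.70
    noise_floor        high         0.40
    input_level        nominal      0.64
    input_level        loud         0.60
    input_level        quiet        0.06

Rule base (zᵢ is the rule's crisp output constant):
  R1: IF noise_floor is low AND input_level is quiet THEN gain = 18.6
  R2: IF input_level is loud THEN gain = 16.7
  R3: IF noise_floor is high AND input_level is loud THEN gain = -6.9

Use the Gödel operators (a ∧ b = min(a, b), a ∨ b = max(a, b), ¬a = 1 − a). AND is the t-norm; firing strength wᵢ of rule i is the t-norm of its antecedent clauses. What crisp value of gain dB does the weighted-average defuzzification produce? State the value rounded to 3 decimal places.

7.902

R1 (z=18.6): low=0.70, quiet=0.06; AND[min(a, b)] → w = 0.06
R2 (z=16.7): loud=0.60 → w = 0.60
R3 (z=-6.9): high=0.40, loud=0.60; AND[min(a, b)] → w = 0.40
Weighted average = (0.06·18.6 + 0.60·16.7 + 0.40·-6.9) / (0.06 + 0.60 + 0.40)
  = 8.3760 / 1.0600 = 7.902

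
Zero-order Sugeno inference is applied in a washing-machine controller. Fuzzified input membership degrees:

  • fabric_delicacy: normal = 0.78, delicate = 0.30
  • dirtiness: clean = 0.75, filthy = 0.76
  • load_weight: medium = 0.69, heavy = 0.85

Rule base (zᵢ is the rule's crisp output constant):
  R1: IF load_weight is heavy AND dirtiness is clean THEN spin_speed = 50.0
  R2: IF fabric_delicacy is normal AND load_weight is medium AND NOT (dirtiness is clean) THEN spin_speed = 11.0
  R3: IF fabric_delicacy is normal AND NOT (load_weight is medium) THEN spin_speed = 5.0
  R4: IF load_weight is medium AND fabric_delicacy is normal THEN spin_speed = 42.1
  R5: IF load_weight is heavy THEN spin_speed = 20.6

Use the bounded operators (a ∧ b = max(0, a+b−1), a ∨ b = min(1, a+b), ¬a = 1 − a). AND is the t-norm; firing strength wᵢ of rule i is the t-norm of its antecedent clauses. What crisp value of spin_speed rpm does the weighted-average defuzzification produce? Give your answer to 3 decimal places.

R1 (z=50.0): heavy=0.85, clean=0.75; AND[max(0, a+b−1)] → w = 0.60
R2 (z=11.0): normal=0.78, medium=0.69, ¬clean=1−0.75=0.25; AND[max(0, a+b−1)] → w = 0.00
R3 (z=5.0): normal=0.78, ¬medium=1−0.69=0.31; AND[max(0, a+b−1)] → w = 0.09
R4 (z=42.1): medium=0.69, normal=0.78; AND[max(0, a+b−1)] → w = 0.47
R5 (z=20.6): heavy=0.85 → w = 0.85
Weighted average = (0.60·50.0 + 0.00·11.0 + 0.09·5.0 + 0.47·42.1 + 0.85·20.6) / (0.60 + 0.00 + 0.09 + 0.47 + 0.85)
  = 67.7470 / 2.0100 = 33.705

33.705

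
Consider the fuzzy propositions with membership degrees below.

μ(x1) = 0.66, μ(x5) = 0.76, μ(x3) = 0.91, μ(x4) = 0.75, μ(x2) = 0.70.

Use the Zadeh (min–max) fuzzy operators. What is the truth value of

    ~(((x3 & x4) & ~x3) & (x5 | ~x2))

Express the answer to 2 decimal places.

0.91

x3 & x4 = min(a, b) on (0.91, 0.75) = 0.75
~x3 = 1 − 0.91 = 0.09
(x3 & x4) & ~x3 = min(a, b) on (0.75, 0.09) = 0.09
~x2 = 1 − 0.70 = 0.30
x5 | ~x2 = max(a, b) on (0.76, 0.30) = 0.76
((x3 & x4) & ~x3) & (x5 | ~x2) = min(a, b) on (0.09, 0.76) = 0.09
~(((x3 & x4) & ~x3) & (x5 | ~x2)) = 1 − 0.09 = 0.91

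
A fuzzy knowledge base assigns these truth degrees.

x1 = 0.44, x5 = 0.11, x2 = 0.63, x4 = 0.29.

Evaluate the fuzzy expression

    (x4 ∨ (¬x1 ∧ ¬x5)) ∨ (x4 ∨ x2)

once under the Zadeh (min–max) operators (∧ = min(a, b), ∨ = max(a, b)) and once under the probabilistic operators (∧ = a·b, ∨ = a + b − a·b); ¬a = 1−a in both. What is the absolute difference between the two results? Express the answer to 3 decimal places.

Under Zadeh (min–max):
  ¬x1 = 1 − 0.44 = 0.56
  ¬x5 = 1 − 0.11 = 0.89
  ¬x1 ∧ ¬x5 = min(a, b) on (0.56, 0.89) = 0.56
  x4 ∨ (¬x1 ∧ ¬x5) = max(a, b) on (0.29, 0.56) = 0.56
  x4 ∨ x2 = max(a, b) on (0.29, 0.63) = 0.63
  (x4 ∨ (¬x1 ∧ ¬x5)) ∨ (x4 ∨ x2) = max(a, b) on (0.56, 0.63) = 0.63
  → value = 0.6300
Under probabilistic:
  ¬x1 = 1 − 0.4400 = 0.5600
  ¬x5 = 1 − 0.1100 = 0.8900
  ¬x1 ∧ ¬x5 = a·b on (0.5600, 0.8900) = 0.4984
  x4 ∨ (¬x1 ∧ ¬x5) = a + b − a·b on (0.2900, 0.4984) = 0.6439
  x4 ∨ x2 = a + b − a·b on (0.2900, 0.6300) = 0.7373
  (x4 ∨ (¬x1 ∧ ¬x5)) ∨ (x4 ∨ x2) = a + b − a·b on (0.6439, 0.7373) = 0.9064
  → value = 0.9064
|0.6300 − 0.9064| = 0.276

0.276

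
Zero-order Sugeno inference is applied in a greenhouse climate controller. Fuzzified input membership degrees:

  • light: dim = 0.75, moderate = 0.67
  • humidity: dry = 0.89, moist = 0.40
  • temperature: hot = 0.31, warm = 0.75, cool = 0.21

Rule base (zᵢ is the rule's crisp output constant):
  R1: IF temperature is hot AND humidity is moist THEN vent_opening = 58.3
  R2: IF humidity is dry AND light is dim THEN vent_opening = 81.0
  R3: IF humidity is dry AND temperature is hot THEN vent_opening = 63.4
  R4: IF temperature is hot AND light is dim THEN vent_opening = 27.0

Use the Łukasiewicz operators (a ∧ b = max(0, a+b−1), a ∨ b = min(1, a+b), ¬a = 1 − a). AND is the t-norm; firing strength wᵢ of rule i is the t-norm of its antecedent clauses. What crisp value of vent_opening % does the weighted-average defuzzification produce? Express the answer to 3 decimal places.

73.489

R1 (z=58.3): hot=0.31, moist=0.40; AND[max(0, a+b−1)] → w = 0.00
R2 (z=81.0): dry=0.89, dim=0.75; AND[max(0, a+b−1)] → w = 0.64
R3 (z=63.4): dry=0.89, hot=0.31; AND[max(0, a+b−1)] → w = 0.20
R4 (z=27.0): hot=0.31, dim=0.75; AND[max(0, a+b−1)] → w = 0.06
Weighted average = (0.00·58.3 + 0.64·81.0 + 0.20·63.4 + 0.06·27.0) / (0.00 + 0.64 + 0.20 + 0.06)
  = 66.1400 / 0.9000 = 73.489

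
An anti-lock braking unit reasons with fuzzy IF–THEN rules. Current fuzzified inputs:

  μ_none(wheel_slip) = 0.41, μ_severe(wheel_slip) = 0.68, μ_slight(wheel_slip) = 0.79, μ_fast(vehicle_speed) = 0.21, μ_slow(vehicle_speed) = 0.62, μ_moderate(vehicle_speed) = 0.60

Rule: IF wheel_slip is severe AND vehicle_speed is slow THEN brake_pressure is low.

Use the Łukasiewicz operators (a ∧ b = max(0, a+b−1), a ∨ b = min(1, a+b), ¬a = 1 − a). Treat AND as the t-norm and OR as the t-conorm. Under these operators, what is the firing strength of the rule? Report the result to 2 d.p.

0.30

firing strength: severe=0.68, slow=0.62; AND[max(0, a+b−1)] → w = 0.30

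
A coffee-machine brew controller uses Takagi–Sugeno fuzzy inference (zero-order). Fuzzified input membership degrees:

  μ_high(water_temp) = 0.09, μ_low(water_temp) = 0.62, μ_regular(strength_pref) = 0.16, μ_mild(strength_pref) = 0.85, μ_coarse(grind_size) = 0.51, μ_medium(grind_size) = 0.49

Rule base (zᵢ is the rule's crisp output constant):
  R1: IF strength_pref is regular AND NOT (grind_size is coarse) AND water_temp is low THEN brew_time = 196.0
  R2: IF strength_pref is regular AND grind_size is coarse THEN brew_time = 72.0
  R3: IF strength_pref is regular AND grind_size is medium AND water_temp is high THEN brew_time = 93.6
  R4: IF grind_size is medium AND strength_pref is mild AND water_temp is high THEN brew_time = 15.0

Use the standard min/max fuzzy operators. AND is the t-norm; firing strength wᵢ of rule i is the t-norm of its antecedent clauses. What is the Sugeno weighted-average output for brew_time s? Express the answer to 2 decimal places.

R1 (z=196.0): regular=0.16, ¬coarse=1−0.51=0.49, low=0.62; AND[min(a, b)] → w = 0.16
R2 (z=72.0): regular=0.16, coarse=0.51; AND[min(a, b)] → w = 0.16
R3 (z=93.6): regular=0.16, medium=0.49, high=0.09; AND[min(a, b)] → w = 0.09
R4 (z=15.0): medium=0.49, mild=0.85, high=0.09; AND[min(a, b)] → w = 0.09
Weighted average = (0.16·196.0 + 0.16·72.0 + 0.09·93.6 + 0.09·15.0) / (0.16 + 0.16 + 0.09 + 0.09)
  = 52.6540 / 0.5000 = 105.31

105.31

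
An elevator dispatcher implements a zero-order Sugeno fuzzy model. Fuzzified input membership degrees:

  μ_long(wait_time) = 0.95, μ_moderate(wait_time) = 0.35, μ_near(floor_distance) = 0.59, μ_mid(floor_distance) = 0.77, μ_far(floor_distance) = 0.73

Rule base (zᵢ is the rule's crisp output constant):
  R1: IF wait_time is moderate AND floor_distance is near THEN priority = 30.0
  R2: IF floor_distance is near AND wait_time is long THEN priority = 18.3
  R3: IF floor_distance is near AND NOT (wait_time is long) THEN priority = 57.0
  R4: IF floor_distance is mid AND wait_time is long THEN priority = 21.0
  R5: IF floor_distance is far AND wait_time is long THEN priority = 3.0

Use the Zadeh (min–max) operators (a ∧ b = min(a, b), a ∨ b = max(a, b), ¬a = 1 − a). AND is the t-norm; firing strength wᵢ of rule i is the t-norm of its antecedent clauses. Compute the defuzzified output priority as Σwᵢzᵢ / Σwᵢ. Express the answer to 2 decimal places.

17.07

R1 (z=30.0): moderate=0.35, near=0.59; AND[min(a, b)] → w = 0.35
R2 (z=18.3): near=0.59, long=0.95; AND[min(a, b)] → w = 0.59
R3 (z=57.0): near=0.59, ¬long=1−0.95=0.05; AND[min(a, b)] → w = 0.05
R4 (z=21.0): mid=0.77, long=0.95; AND[min(a, b)] → w = 0.77
R5 (z=3.0): far=0.73, long=0.95; AND[min(a, b)] → w = 0.73
Weighted average = (0.35·30.0 + 0.59·18.3 + 0.05·57.0 + 0.77·21.0 + 0.73·3.0) / (0.35 + 0.59 + 0.05 + 0.77 + 0.73)
  = 42.5070 / 2.4900 = 17.07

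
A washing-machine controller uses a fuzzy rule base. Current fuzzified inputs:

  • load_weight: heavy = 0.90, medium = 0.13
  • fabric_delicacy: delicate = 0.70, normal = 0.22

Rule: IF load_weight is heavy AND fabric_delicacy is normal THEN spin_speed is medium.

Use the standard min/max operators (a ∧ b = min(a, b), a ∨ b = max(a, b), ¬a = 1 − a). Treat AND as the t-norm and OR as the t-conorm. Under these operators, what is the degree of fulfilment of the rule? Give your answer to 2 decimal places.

firing strength: heavy=0.90, normal=0.22; AND[min(a, b)] → w = 0.22

0.22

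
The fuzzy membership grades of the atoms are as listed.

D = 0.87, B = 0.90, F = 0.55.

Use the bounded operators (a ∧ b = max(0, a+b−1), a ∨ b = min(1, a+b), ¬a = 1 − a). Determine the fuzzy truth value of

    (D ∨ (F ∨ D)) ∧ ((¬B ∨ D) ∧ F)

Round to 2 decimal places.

0.52

F ∨ D = min(1, a+b) on (0.55, 0.87) = 1.00
D ∨ (F ∨ D) = min(1, a+b) on (0.87, 1.00) = 1.00
¬B = 1 − 0.90 = 0.10
¬B ∨ D = min(1, a+b) on (0.10, 0.87) = 0.97
(¬B ∨ D) ∧ F = max(0, a+b−1) on (0.97, 0.55) = 0.52
(D ∨ (F ∨ D)) ∧ ((¬B ∨ D) ∧ F) = max(0, a+b−1) on (1.00, 0.52) = 0.52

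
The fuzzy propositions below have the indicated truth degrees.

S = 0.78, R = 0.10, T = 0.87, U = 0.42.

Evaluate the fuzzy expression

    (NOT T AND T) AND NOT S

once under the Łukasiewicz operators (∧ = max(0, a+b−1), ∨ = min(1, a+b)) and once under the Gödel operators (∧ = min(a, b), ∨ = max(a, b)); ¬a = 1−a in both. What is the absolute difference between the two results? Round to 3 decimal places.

0.130

Under Łukasiewicz:
  NOT T = 1 − 0.87 = 0.13
  NOT T AND T = max(0, a+b−1) on (0.13, 0.87) = 0.00
  NOT S = 1 − 0.78 = 0.22
  (NOT T AND T) AND NOT S = max(0, a+b−1) on (0.00, 0.22) = 0.00
  → value = 0.0000
Under Gödel:
  NOT T = 1 − 0.87 = 0.13
  NOT T AND T = min(a, b) on (0.13, 0.87) = 0.13
  NOT S = 1 − 0.78 = 0.22
  (NOT T AND T) AND NOT S = min(a, b) on (0.13, 0.22) = 0.13
  → value = 0.1300
|0.0000 − 0.1300| = 0.130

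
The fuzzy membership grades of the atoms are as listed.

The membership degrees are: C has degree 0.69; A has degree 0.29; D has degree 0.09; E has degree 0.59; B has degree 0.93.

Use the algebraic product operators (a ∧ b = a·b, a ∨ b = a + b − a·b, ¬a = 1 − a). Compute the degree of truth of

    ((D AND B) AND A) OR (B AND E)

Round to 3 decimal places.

0.560

D AND B = a·b on (0.0900, 0.9300) = 0.0837
(D AND B) AND A = a·b on (0.0837, 0.2900) = 0.0243
B AND E = a·b on (0.9300, 0.5900) = 0.5487
((D AND B) AND A) OR (B AND E) = a + b − a·b on (0.0243, 0.5487) = 0.5597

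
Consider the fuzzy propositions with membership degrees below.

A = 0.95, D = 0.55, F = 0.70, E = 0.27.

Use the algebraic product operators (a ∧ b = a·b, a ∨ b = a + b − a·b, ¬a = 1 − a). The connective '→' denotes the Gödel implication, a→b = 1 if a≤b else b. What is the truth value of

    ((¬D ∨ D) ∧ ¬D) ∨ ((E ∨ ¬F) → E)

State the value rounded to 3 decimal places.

0.517

¬D = 1 − 0.5500 = 0.4500
¬D ∨ D = a + b − a·b on (0.4500, 0.5500) = 0.7525
¬D = 1 − 0.5500 = 0.4500
(¬D ∨ D) ∧ ¬D = a·b on (0.7525, 0.4500) = 0.3386
¬F = 1 − 0.7000 = 0.3000
E ∨ ¬F = a + b − a·b on (0.2700, 0.3000) = 0.4890
(E ∨ ¬F) → E  [Gödel: 1 if a≤b else b] with a=0.4890, b=0.2700 → 0.2700
((¬D ∨ D) ∧ ¬D) ∨ ((E ∨ ¬F) → E) = a + b − a·b on (0.3386, 0.2700) = 0.5172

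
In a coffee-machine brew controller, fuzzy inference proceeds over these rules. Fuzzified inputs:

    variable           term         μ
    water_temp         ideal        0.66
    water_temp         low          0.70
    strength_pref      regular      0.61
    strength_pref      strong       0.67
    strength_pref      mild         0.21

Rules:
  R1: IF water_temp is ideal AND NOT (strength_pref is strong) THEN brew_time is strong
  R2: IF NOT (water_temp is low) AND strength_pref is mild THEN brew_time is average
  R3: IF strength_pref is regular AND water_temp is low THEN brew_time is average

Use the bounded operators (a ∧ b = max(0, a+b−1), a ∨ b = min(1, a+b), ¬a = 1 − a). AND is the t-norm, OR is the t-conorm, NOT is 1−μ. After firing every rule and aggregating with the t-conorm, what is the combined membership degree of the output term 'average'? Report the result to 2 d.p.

0.31

R1: ideal=0.66, ¬strong=1−0.67=0.33; AND[max(0, a+b−1)] → w = 0.00
R2: ¬low=1−0.70=0.30, mild=0.21; AND[max(0, a+b−1)] → w = 0.00
R3: regular=0.61, low=0.70; AND[max(0, a+b−1)] → w = 0.31
Rules with consequent 'average': {R2, R3} → strengths 0.00, 0.31
Aggregate via t-conorm [min(1, a+b)]: 0.31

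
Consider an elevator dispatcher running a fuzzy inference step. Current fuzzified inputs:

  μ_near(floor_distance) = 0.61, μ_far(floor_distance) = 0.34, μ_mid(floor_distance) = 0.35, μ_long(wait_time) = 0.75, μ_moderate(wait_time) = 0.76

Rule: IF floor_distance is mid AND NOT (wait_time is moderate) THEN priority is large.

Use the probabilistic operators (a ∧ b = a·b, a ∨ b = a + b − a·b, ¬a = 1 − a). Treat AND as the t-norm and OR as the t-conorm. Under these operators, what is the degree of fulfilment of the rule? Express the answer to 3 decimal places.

firing strength: mid=0.35, ¬moderate=1−0.76=0.24; AND[a·b] → w = 0.0840

0.084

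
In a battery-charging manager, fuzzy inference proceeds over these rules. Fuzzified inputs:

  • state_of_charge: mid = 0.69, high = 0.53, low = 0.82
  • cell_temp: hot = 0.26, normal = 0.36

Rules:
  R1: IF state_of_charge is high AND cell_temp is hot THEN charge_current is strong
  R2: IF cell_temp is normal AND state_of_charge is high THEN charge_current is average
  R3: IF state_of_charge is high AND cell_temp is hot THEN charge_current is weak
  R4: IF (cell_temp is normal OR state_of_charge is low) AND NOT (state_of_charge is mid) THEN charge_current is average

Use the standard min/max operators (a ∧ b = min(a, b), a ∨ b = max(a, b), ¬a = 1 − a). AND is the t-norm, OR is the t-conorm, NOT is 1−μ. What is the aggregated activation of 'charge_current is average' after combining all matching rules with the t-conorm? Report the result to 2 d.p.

R1: high=0.53, hot=0.26; AND[min(a, b)] → w = 0.26
R2: normal=0.36, high=0.53; AND[min(a, b)] → w = 0.36
R3: high=0.53, hot=0.26; AND[min(a, b)] → w = 0.26
R4: (normal=0.36 OR low=0.82) = 0.82; AND[min(a, b)] with ¬mid=1−0.69=0.31 → w = 0.31
Rules with consequent 'average': {R2, R4} → strengths 0.36, 0.31
Aggregate via t-conorm [max(a, b)]: 0.36

0.36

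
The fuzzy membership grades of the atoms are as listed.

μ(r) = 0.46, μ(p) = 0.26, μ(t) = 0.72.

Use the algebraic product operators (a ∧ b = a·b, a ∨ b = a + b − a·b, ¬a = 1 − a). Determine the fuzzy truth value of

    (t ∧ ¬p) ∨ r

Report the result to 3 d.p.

0.748

¬p = 1 − 0.2600 = 0.7400
t ∧ ¬p = a·b on (0.7200, 0.7400) = 0.5328
(t ∧ ¬p) ∨ r = a + b − a·b on (0.5328, 0.4600) = 0.7477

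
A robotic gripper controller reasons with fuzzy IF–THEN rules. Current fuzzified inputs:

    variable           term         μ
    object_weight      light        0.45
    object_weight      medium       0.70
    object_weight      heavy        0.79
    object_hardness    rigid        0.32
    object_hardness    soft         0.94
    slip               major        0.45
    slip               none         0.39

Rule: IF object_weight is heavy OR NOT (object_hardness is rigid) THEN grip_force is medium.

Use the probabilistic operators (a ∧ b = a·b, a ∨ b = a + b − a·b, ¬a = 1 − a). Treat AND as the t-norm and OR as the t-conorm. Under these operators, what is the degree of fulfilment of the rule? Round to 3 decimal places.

firing strength: heavy=0.79, ¬rigid=1−0.32=0.68; OR[a + b − a·b] → w = 0.9328

0.933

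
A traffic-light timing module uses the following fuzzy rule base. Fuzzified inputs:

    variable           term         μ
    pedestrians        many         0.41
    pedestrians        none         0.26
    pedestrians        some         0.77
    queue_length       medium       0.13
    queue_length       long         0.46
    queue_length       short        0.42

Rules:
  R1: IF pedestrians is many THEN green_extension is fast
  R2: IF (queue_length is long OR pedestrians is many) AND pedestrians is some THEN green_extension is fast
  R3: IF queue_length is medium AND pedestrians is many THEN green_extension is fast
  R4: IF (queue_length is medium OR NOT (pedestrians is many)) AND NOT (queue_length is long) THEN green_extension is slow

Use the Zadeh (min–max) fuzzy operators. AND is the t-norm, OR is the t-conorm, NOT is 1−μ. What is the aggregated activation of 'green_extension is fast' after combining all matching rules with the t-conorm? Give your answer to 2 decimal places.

0.46

R1: many=0.41 → w = 0.41
R2: (long=0.46 OR many=0.41) = 0.46; AND[min(a, b)] with some=0.77 → w = 0.46
R3: medium=0.13, many=0.41; AND[min(a, b)] → w = 0.13
R4: (medium=0.13 OR ¬many=1−0.41=0.59) = 0.59; AND[min(a, b)] with ¬long=1−0.46=0.54 → w = 0.54
Rules with consequent 'fast': {R1, R2, R3} → strengths 0.41, 0.46, 0.13
Aggregate via t-conorm [max(a, b)]: 0.46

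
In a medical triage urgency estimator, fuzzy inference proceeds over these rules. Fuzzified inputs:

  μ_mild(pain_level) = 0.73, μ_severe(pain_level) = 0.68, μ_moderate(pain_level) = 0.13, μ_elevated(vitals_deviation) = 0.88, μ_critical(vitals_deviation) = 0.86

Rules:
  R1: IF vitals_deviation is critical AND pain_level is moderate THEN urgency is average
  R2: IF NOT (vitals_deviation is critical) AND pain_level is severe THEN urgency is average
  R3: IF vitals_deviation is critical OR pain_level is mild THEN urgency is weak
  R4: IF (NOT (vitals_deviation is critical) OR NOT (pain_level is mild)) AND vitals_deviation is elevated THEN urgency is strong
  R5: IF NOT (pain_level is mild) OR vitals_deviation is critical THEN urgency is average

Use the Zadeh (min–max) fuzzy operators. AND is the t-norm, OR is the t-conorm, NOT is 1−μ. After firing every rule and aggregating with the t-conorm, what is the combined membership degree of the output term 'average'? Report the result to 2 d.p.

0.86

R1: critical=0.86, moderate=0.13; AND[min(a, b)] → w = 0.13
R2: ¬critical=1−0.86=0.14, severe=0.68; AND[min(a, b)] → w = 0.14
R3: critical=0.86, mild=0.73; OR[max(a, b)] → w = 0.86
R4: (¬critical=1−0.86=0.14 OR ¬mild=1−0.73=0.27) = 0.27; AND[min(a, b)] with elevated=0.88 → w = 0.27
R5: ¬mild=1−0.73=0.27, critical=0.86; OR[max(a, b)] → w = 0.86
Rules with consequent 'average': {R1, R2, R5} → strengths 0.13, 0.14, 0.86
Aggregate via t-conorm [max(a, b)]: 0.86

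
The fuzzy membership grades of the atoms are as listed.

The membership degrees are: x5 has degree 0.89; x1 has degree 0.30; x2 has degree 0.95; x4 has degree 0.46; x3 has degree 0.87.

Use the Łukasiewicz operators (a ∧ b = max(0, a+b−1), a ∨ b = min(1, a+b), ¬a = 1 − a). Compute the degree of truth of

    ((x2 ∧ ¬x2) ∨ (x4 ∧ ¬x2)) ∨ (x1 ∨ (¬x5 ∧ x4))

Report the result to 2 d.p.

0.30

¬x2 = 1 − 0.95 = 0.05
x2 ∧ ¬x2 = max(0, a+b−1) on (0.95, 0.05) = 0.00
¬x2 = 1 − 0.95 = 0.05
x4 ∧ ¬x2 = max(0, a+b−1) on (0.46, 0.05) = 0.00
(x2 ∧ ¬x2) ∨ (x4 ∧ ¬x2) = min(1, a+b) on (0.00, 0.00) = 0.00
¬x5 = 1 − 0.89 = 0.11
¬x5 ∧ x4 = max(0, a+b−1) on (0.11, 0.46) = 0.00
x1 ∨ (¬x5 ∧ x4) = min(1, a+b) on (0.30, 0.00) = 0.30
((x2 ∧ ¬x2) ∨ (x4 ∧ ¬x2)) ∨ (x1 ∨ (¬x5 ∧ x4)) = min(1, a+b) on (0.00, 0.30) = 0.30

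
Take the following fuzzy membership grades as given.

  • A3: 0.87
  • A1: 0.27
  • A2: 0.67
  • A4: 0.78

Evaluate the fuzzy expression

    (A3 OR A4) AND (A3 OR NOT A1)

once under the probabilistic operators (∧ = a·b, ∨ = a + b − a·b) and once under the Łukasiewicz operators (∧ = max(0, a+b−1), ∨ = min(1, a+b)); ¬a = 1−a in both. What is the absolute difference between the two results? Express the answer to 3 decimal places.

0.063

Under probabilistic:
  A3 OR A4 = a + b − a·b on (0.8700, 0.7800) = 0.9714
  NOT A1 = 1 − 0.2700 = 0.7300
  A3 OR NOT A1 = a + b − a·b on (0.8700, 0.7300) = 0.9649
  (A3 OR A4) AND (A3 OR NOT A1) = a·b on (0.9714, 0.9649) = 0.9373
  → value = 0.9373
Under Łukasiewicz:
  A3 OR A4 = min(1, a+b) on (0.87, 0.78) = 1.00
  NOT A1 = 1 − 0.27 = 0.73
  A3 OR NOT A1 = min(1, a+b) on (0.87, 0.73) = 1.00
  (A3 OR A4) AND (A3 OR NOT A1) = max(0, a+b−1) on (1.00, 1.00) = 1.00
  → value = 1.0000
|0.9373 − 1.0000| = 0.063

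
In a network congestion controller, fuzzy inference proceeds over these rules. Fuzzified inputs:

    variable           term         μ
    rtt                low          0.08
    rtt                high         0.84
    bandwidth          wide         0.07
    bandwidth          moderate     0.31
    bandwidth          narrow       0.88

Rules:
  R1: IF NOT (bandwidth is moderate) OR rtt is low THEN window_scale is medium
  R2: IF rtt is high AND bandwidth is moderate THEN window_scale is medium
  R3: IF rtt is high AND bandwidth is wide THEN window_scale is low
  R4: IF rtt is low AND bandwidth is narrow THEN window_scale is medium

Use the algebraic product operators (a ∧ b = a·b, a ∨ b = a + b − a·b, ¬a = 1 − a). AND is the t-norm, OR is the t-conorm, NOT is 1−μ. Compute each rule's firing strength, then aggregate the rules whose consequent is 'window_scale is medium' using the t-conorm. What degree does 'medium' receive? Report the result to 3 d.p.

0.804

R1: ¬moderate=1−0.31=0.69, low=0.08; OR[a + b − a·b] → w = 0.7148
R2: high=0.84, moderate=0.31; AND[a·b] → w = 0.2604
R3: high=0.84, wide=0.07; AND[a·b] → w = 0.0588
R4: low=0.08, narrow=0.88; AND[a·b] → w = 0.0704
Rules with consequent 'medium': {R1, R2, R4} → strengths 0.7148, 0.2604, 0.0704
Aggregate via t-conorm [a + b − a·b]: 0.8039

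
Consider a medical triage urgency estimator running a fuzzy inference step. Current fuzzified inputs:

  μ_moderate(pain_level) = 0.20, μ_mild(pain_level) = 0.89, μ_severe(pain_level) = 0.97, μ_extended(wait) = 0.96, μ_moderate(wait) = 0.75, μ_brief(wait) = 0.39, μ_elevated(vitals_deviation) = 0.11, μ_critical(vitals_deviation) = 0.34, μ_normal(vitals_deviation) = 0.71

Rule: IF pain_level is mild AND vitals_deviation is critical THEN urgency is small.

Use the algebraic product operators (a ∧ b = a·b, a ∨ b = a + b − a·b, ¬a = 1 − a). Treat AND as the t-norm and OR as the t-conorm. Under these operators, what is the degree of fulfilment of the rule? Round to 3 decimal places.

0.303

firing strength: mild=0.89, critical=0.34; AND[a·b] → w = 0.3026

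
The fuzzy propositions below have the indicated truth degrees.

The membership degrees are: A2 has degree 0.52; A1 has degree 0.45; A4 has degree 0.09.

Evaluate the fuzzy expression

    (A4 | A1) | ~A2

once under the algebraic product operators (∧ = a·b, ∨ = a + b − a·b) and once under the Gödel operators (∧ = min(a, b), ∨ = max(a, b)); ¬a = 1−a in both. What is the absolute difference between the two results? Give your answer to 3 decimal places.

Under algebraic product:
  A4 | A1 = a + b − a·b on (0.0900, 0.4500) = 0.4995
  ~A2 = 1 − 0.5200 = 0.4800
  (A4 | A1) | ~A2 = a + b − a·b on (0.4995, 0.4800) = 0.7397
  → value = 0.7397
Under Gödel:
  A4 | A1 = max(a, b) on (0.09, 0.45) = 0.45
  ~A2 = 1 − 0.52 = 0.48
  (A4 | A1) | ~A2 = max(a, b) on (0.45, 0.48) = 0.48
  → value = 0.4800
|0.7397 − 0.4800| = 0.260

0.260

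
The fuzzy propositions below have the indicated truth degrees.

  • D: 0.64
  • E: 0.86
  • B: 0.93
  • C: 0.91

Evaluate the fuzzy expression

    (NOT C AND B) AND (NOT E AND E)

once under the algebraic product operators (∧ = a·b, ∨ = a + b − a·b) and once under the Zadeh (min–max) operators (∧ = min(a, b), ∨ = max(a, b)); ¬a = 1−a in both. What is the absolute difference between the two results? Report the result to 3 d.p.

0.080

Under algebraic product:
  NOT C = 1 − 0.9100 = 0.0900
  NOT C AND B = a·b on (0.0900, 0.9300) = 0.0837
  NOT E = 1 − 0.8600 = 0.1400
  NOT E AND E = a·b on (0.1400, 0.8600) = 0.1204
  (NOT C AND B) AND (NOT E AND E) = a·b on (0.0837, 0.1204) = 0.0101
  → value = 0.0101
Under Zadeh (min–max):
  NOT C = 1 − 0.91 = 0.09
  NOT C AND B = min(a, b) on (0.09, 0.93) = 0.09
  NOT E = 1 − 0.86 = 0.14
  NOT E AND E = min(a, b) on (0.14, 0.86) = 0.14
  (NOT C AND B) AND (NOT E AND E) = min(a, b) on (0.09, 0.14) = 0.09
  → value = 0.0900
|0.0101 − 0.0900| = 0.080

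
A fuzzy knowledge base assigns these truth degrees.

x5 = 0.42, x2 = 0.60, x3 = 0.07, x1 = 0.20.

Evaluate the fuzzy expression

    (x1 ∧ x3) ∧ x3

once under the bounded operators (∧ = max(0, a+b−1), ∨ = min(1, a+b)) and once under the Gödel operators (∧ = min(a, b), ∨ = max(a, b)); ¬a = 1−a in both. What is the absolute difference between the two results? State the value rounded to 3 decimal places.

Under bounded:
  x1 ∧ x3 = max(0, a+b−1) on (0.20, 0.07) = 0.00
  (x1 ∧ x3) ∧ x3 = max(0, a+b−1) on (0.00, 0.07) = 0.00
  → value = 0.0000
Under Gödel:
  x1 ∧ x3 = min(a, b) on (0.20, 0.07) = 0.07
  (x1 ∧ x3) ∧ x3 = min(a, b) on (0.07, 0.07) = 0.07
  → value = 0.0700
|0.0000 − 0.0700| = 0.070

0.070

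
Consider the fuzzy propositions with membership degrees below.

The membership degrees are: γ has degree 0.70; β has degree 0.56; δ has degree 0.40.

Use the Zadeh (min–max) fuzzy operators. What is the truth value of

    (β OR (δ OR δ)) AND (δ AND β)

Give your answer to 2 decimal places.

0.40

δ OR δ = max(a, b) on (0.40, 0.40) = 0.40
β OR (δ OR δ) = max(a, b) on (0.56, 0.40) = 0.56
δ AND β = min(a, b) on (0.40, 0.56) = 0.40
(β OR (δ OR δ)) AND (δ AND β) = min(a, b) on (0.56, 0.40) = 0.40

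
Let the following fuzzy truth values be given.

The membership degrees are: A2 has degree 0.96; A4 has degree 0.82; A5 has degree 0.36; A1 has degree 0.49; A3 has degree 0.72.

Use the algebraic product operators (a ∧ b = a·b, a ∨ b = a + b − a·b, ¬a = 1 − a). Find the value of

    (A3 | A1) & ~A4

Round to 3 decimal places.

A3 | A1 = a + b − a·b on (0.7200, 0.4900) = 0.8572
~A4 = 1 − 0.8200 = 0.1800
(A3 | A1) & ~A4 = a·b on (0.8572, 0.1800) = 0.1543

0.154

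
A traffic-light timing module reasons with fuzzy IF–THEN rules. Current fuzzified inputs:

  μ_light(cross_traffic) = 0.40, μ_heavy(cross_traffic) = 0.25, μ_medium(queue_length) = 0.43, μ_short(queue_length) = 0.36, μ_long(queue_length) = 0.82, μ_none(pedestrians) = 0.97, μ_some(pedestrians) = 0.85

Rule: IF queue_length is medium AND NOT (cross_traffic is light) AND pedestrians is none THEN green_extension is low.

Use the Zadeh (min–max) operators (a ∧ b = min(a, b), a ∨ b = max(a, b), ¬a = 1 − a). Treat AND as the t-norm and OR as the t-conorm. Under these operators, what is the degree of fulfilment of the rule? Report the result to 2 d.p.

firing strength: medium=0.43, ¬light=1−0.40=0.60, none=0.97; AND[min(a, b)] → w = 0.43

0.43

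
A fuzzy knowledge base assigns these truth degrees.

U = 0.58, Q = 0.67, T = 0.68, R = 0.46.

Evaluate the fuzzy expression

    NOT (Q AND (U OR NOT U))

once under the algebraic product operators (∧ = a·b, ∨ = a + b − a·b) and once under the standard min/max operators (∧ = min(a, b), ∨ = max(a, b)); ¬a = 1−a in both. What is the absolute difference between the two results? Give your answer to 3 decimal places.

0.073

Under algebraic product:
  NOT U = 1 − 0.5800 = 0.4200
  U OR NOT U = a + b − a·b on (0.5800, 0.4200) = 0.7564
  Q AND (U OR NOT U) = a·b on (0.6700, 0.7564) = 0.5068
  NOT (Q AND (U OR NOT U)) = 1 − 0.5068 = 0.4932
  → value = 0.4932
Under standard min/max:
  NOT U = 1 − 0.58 = 0.42
  U OR NOT U = max(a, b) on (0.58, 0.42) = 0.58
  Q AND (U OR NOT U) = min(a, b) on (0.67, 0.58) = 0.58
  NOT (Q AND (U OR NOT U)) = 1 − 0.58 = 0.42
  → value = 0.4200
|0.4932 − 0.4200| = 0.073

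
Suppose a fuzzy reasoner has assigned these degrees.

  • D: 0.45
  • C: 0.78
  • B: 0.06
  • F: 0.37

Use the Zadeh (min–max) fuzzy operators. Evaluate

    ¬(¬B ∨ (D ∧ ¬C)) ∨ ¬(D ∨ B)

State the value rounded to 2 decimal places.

0.55

¬B = 1 − 0.06 = 0.94
¬C = 1 − 0.78 = 0.22
D ∧ ¬C = min(a, b) on (0.45, 0.22) = 0.22
¬B ∨ (D ∧ ¬C) = max(a, b) on (0.94, 0.22) = 0.94
¬(¬B ∨ (D ∧ ¬C)) = 1 − 0.94 = 0.06
D ∨ B = max(a, b) on (0.45, 0.06) = 0.45
¬(D ∨ B) = 1 − 0.45 = 0.55
¬(¬B ∨ (D ∧ ¬C)) ∨ ¬(D ∨ B) = max(a, b) on (0.06, 0.55) = 0.55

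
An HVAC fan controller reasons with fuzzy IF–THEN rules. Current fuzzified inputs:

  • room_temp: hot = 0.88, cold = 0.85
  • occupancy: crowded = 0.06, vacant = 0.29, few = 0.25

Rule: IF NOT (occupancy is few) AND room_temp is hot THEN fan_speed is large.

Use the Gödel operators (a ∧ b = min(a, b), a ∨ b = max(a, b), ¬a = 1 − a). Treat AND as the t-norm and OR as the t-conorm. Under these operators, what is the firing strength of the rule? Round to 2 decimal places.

0.75

firing strength: ¬few=1−0.25=0.75, hot=0.88; AND[min(a, b)] → w = 0.75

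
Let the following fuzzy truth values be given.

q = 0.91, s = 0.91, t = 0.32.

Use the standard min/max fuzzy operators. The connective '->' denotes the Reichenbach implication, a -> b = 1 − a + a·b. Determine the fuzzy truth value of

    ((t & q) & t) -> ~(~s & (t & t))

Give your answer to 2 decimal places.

0.97

t & q = min(a, b) on (0.32, 0.91) = 0.32
(t & q) & t = min(a, b) on (0.32, 0.32) = 0.32
~s = 1 − 0.91 = 0.09
t & t = min(a, b) on (0.32, 0.32) = 0.32
~s & (t & t) = min(a, b) on (0.09, 0.32) = 0.09
~(~s & (t & t)) = 1 − 0.09 = 0.91
((t & q) & t) -> ~(~s & (t & t))  [Reichenbach: 1 − a + a·b] with a=0.32, b=0.91 → 0.97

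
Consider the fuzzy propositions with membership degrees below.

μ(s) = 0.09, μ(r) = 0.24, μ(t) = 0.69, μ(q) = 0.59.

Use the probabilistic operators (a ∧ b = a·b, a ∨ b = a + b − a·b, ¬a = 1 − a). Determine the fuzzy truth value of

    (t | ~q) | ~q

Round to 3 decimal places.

~q = 1 − 0.5900 = 0.4100
t | ~q = a + b − a·b on (0.6900, 0.4100) = 0.8171
~q = 1 − 0.5900 = 0.4100
(t | ~q) | ~q = a + b − a·b on (0.8171, 0.4100) = 0.8921

0.892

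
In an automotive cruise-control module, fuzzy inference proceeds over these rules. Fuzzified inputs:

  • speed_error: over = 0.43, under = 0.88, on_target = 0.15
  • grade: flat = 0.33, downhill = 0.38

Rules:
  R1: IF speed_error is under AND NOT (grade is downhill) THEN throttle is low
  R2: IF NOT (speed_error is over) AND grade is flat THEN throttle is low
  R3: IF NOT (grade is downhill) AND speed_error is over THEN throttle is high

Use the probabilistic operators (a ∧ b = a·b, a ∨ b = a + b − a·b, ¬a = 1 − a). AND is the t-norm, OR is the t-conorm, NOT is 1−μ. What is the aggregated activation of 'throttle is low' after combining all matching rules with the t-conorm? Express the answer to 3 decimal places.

0.631

R1: under=0.88, ¬downhill=1−0.38=0.62; AND[a·b] → w = 0.5456
R2: ¬over=1−0.43=0.57, flat=0.33; AND[a·b] → w = 0.1881
R3: ¬downhill=1−0.38=0.62, over=0.43; AND[a·b] → w = 0.2666
Rules with consequent 'low': {R1, R2} → strengths 0.5456, 0.1881
Aggregate via t-conorm [a + b − a·b]: 0.6311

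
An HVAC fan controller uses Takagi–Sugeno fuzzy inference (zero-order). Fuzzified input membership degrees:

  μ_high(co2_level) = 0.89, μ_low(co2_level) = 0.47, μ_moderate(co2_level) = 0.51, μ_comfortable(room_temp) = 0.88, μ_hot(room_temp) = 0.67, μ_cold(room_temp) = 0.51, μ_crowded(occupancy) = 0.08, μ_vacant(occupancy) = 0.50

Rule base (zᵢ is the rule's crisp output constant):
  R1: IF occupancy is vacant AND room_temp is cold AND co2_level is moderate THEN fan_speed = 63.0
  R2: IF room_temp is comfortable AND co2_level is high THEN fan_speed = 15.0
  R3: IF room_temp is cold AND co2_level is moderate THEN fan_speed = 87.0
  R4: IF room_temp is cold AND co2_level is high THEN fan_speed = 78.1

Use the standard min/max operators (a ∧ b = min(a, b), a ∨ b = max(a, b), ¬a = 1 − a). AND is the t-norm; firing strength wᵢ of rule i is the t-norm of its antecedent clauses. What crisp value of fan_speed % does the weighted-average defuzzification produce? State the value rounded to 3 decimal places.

R1 (z=63.0): vacant=0.50, cold=0.51, moderate=0.51; AND[min(a, b)] → w = 0.50
R2 (z=15.0): comfortable=0.88, high=0.89; AND[min(a, b)] → w = 0.88
R3 (z=87.0): cold=0.51, moderate=0.51; AND[min(a, b)] → w = 0.51
R4 (z=78.1): cold=0.51, high=0.89; AND[min(a, b)] → w = 0.51
Weighted average = (0.50·63.0 + 0.88·15.0 + 0.51·87.0 + 0.51·78.1) / (0.50 + 0.88 + 0.51 + 0.51)
  = 128.9010 / 2.4000 = 53.709

53.709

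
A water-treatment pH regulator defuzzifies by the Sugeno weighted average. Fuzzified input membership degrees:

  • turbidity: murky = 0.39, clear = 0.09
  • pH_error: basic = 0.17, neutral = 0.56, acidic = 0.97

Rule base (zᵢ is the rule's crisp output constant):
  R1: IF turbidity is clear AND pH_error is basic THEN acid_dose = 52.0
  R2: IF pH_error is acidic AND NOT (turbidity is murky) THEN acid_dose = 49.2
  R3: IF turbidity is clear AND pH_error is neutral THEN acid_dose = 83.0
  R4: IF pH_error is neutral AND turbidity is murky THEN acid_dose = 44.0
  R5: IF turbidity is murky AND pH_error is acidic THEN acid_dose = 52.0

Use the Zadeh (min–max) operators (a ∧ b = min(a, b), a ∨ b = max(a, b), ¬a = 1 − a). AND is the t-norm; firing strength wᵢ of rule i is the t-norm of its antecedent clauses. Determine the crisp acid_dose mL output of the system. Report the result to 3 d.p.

50.702

R1 (z=52.0): clear=0.09, basic=0.17; AND[min(a, b)] → w = 0.09
R2 (z=49.2): acidic=0.97, ¬murky=1−0.39=0.61; AND[min(a, b)] → w = 0.61
R3 (z=83.0): clear=0.09, neutral=0.56; AND[min(a, b)] → w = 0.09
R4 (z=44.0): neutral=0.56, murky=0.39; AND[min(a, b)] → w = 0.39
R5 (z=52.0): murky=0.39, acidic=0.97; AND[min(a, b)] → w = 0.39
Weighted average = (0.09·52.0 + 0.61·49.2 + 0.09·83.0 + 0.39·44.0 + 0.39·52.0) / (0.09 + 0.61 + 0.09 + 0.39 + 0.39)
  = 79.6020 / 1.5700 = 50.702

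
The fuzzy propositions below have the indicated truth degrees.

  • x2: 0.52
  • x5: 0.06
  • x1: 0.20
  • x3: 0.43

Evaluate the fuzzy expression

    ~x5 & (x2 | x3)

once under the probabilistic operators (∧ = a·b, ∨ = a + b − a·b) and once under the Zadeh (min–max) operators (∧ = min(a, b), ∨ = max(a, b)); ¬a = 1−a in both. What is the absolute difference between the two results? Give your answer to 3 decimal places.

0.163

Under probabilistic:
  ~x5 = 1 − 0.0600 = 0.9400
  x2 | x3 = a + b − a·b on (0.5200, 0.4300) = 0.7264
  ~x5 & (x2 | x3) = a·b on (0.9400, 0.7264) = 0.6828
  → value = 0.6828
Under Zadeh (min–max):
  ~x5 = 1 − 0.06 = 0.94
  x2 | x3 = max(a, b) on (0.52, 0.43) = 0.52
  ~x5 & (x2 | x3) = min(a, b) on (0.94, 0.52) = 0.52
  → value = 0.5200
|0.6828 − 0.5200| = 0.163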